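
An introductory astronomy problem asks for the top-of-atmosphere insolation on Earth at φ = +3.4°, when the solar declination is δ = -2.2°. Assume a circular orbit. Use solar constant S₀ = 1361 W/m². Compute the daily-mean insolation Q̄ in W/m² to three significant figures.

cos H₀ = −tan(+3.4°) tan(-2.200°) = 0.0023, H₀ = 1.5685 rad.
Bracket: H₀ sin φ sin δ + cos φ cos δ sin H₀ = 1.5685×0.05931×-0.03839 + 0.99824×0.99926×1.00000 = -0.003571 + 0.997501 = 0.993930.
Q̄ = (S₀/π) × [bracket] = (1361/π) × 0.993930 = 430.6 W/m².

Q̄ ≈ 431 W/m²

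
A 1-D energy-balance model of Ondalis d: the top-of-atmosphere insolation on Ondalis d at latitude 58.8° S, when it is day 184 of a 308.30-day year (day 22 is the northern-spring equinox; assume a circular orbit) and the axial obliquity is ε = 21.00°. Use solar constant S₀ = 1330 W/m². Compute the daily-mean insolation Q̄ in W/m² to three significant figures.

Solar longitude: λ_s = 360° × (184 − 22)/308.30 = 189.166°.
sin δ = sin 21.00° × sin 189.166° = -0.05709, so δ = -3.273°.
cos H₀ = −tan(-58.8°) tan(-3.273°) = -0.0944, H₀ = 1.6654 rad.
Bracket: H₀ sin φ sin δ + cos φ cos δ sin H₀ = 1.6654×-0.85536×-0.05709 + 0.51803×0.99837×0.99553 = 0.081326 + 0.514874 = 0.596200.
Q̄ = (S₀/π) × [bracket] = (1330/π) × 0.596200 = 252.4 W/m².

Q̄ ≈ 252 W/m²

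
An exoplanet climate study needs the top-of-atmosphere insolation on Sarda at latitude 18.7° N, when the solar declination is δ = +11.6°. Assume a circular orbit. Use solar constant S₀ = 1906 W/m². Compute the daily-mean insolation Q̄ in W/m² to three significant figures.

cos H₀ = −tan(+18.7°) tan(+11.600°) = -0.0695, H₀ = 1.6403 rad.
Bracket: H₀ sin φ sin δ + cos φ cos δ sin H₀ = 1.6403×0.32061×0.20108 + 0.94721×0.97958×0.99758 = 0.105747 + 0.925623 = 1.031370.
Q̄ = (S₀/π) × [bracket] = (1906/π) × 1.031370 = 625.7 W/m².

Q̄ ≈ 626 W/m²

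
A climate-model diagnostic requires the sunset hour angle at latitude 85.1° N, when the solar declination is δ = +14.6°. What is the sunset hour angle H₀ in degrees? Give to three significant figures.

H₀ = 180°

Sunrise equation: cos H₀ = −tan φ · tan δ = -3.0384 ≤ −1, so the Sun never sets (polar day) and H₀ = π.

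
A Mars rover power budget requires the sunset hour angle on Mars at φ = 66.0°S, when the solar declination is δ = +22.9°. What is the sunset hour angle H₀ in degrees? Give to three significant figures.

H₀ = 18.4°

cos H₀ = −tan φ · tan δ = −tan(-66.0°) × tan(+22.900°) = 0.9488, so H₀ = 0.3215 rad = 18.42°.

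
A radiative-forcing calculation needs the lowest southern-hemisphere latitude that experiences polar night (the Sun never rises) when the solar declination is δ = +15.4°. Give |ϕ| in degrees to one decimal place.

|ϕ| = 74.6°

Polar night requires cos h₀ = −tan ϕ tan δ ≥ 1, i.e. tan ϕ tan δ ≤ −1.
The boundary is |tan ϕ| · |tan δ| = 1, so |ϕ| = 90° − |δ| = 90° − 15.4° = 74.6° in the southern hemisphere.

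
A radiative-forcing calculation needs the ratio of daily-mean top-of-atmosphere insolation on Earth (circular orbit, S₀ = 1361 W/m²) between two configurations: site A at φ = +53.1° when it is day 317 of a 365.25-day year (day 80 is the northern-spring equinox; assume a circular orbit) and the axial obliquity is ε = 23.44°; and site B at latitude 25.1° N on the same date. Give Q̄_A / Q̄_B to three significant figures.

Q̄_A / Q̄_B ≈ 0.344

— Configuration A (φ=+53.1°):
Solar longitude: λ_s = 360° × (317 − 80)/365.25 = 233.593°.
sin δ = sin 23.44° × sin 233.593° = -0.32015, so δ = -18.672°.
cos H₀ = −tan(+53.1°) tan(-18.672°) = 0.4501, H₀ = 1.1039 rad.
Bracket: H₀ sin φ sin δ + cos φ cos δ sin H₀ = 1.1039×0.79968×-0.32015 + 0.60042×0.94737×0.89298 = -0.282618 + 0.507945 = 0.225327.
Q̄ = (S₀/π) × [bracket] = (1361/π) × 0.225327 = 97.616 W/m².
— Configuration B (φ=+25.1°):
cos H₀ = −tan(+25.1°) tan(-18.672°) = 0.1583, H₀ = 1.4118 rad.
Bracket: H₀ sin φ sin δ + cos φ cos δ sin H₀ = 1.4118×0.42420×-0.32015 + 0.90557×0.94737×0.98739 = -0.191733 + 0.847092 = 0.655359.
Q̄ = (S₀/π) × [bracket] = (1361/π) × 0.655359 = 283.91 W/m².
Ratio Q̄_A / Q̄_B = 97.616 / 283.91 = 0.3438.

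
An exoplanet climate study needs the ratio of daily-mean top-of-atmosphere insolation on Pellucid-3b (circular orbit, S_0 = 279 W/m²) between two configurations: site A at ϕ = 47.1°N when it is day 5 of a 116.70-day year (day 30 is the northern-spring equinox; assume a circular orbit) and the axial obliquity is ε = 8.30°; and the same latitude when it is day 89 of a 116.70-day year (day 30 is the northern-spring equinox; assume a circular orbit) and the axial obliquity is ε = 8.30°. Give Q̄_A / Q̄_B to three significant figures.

Q̄_A / Q̄_B ≈ 0.770

— Configuration A (ϕ=+47.1°):
Solar longitude: L_s = 360° × (5 − 30)/116.70 = -77.121°, i.e. -77.121° + 360° = 282.879°.
sin δ = sin 8.30° × sin 282.879° = -0.14072, so δ = -8.090°.
cos h₀ = −tan(+47.1°) tan(-8.090°) = 0.1530, h₀ = 1.4172 rad.
Bracket: h₀ sin ϕ sin δ + cos ϕ cos δ sin h₀ = 1.4172×0.73254×-0.14072 + 0.68072×0.99005×0.98823 = -0.146089 + 0.666014 = 0.519925.
Q̄ = (S_0/π) × [bracket] = (279/π) × 0.519925 = 46.174 W/m².
— Configuration B (ϕ=+47.1°):
Solar longitude: L_s = 360° × (89 − 30)/116.70 = 182.005°.
sin δ = sin 8.30° × sin 182.005° = -0.00505, so δ = -0.289°.
cos h₀ = −tan(+47.1°) tan(-0.289°) = 0.0054, h₀ = 1.5654 rad.
Bracket: h₀ sin ϕ sin δ + cos ϕ cos δ sin h₀ = 1.5654×0.73254×-0.00505 + 0.68072×0.99999×0.99999 = -0.005791 + 0.680706 = 0.674915.
Q̄ = (S_0/π) × [bracket] = (279/π) × 0.674915 = 59.938 W/m².
Ratio Q̄_A / Q̄_B = 46.174 / 59.938 = 0.7704.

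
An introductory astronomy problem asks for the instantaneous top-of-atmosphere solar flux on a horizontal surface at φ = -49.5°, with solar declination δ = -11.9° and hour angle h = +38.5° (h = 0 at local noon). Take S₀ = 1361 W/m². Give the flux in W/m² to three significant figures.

cos θ_z = sin φ sin δ + cos φ cos δ cos h = 0.156799 + 0.497340 = 0.654139.
Flux = S₀ · cos θ_z = 1361 × 0.654139 = 890.3 W/m².

890 W/m²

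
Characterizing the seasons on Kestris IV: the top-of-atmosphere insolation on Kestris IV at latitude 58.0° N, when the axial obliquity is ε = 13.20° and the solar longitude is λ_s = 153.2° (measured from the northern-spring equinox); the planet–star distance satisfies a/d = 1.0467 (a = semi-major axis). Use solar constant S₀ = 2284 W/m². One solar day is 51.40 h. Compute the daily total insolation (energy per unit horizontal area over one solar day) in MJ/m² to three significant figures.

99.0 MJ/m²

Solar declination: sin δ = sin ε · sin λ_s = sin 13.20° × sin 153.2° = 0.10296, so δ = +5.910°.
cos H₀ = −tan(+58.0°) tan(+5.910°) = -0.1656, H₀ = 1.7372 rad.
Bracket: H₀ sin φ sin δ + cos φ cos δ sin H₀ = 1.7372×0.84805×0.10296 + 0.52992×0.99469×0.98618 = 0.151684 + 0.519822 = 0.671506.
Inverse-square distance factor (a/d)² = 1.0467² = 1.095581.
Q̄ = (S₀/π) × 1.095581 × [bracket] = (2284/π) × 1.095581 × 0.671506 = 534.86 W/m².
Daily total = Q̄ × 51.40 h × 3600 s/h = 534.86 × 51.40 × 3600 / 10⁶ = 98.97 MJ/m².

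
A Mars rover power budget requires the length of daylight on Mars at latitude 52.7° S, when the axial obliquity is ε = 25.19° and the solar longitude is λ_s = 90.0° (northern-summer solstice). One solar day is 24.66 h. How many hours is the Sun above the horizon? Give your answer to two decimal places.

Solar declination: sin δ = sin ε · sin λ_s = sin 25.19° × sin 90.0° = 0.42562, so δ = +25.190°.
cos H₀ = −tan φ · tan δ = −tan(-52.7°) × tan(+25.190°) = 0.6174, so H₀ = 0.9053 rad = 51.87°.
Daylight = 2H₀/(2π) × 24.66 h = (0.9053/π) × 24.66 = 7.11 h.

7.11 h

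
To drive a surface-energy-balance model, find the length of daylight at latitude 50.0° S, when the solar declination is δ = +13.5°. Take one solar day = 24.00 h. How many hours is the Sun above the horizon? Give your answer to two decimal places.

cos H₀ = −tan φ · tan δ = −tan(-50.0°) × tan(+13.500°) = 0.2861, so H₀ = 1.2806 rad = 73.37°.
Daylight = 2H₀/(2π) × 24.00 h = (1.2806/π) × 24.00 = 9.78 h.

9.78 h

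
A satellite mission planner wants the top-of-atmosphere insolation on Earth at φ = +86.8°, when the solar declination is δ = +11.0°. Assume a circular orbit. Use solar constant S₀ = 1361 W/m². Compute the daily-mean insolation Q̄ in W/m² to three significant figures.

cos H₀ = −tan(+86.8°) tan(+11.000°) = -3.4767 ≤ −1 ⇒ polar day, H₀ = π.
Bracket: H₀ sin φ sin δ + cos φ cos δ sin H₀ = 3.1416×0.99844×0.19081 + 0.05582×0.98163×0.00000 = 0.598514 + 0.000000 = 0.598514.
Q̄ = (S₀/π) × [bracket] = (1361/π) × 0.598514 = 259.3 W/m².

Q̄ ≈ 259 W/m²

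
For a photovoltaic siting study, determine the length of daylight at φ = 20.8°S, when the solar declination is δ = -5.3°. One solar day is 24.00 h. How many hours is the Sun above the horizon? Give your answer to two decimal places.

cos H₀ = −tan φ · tan δ = −tan(-20.8°) × tan(-5.300°) = -0.0352, so H₀ = 1.6060 rad = 92.02°.
Daylight = 2H₀/(2π) × 24.00 h = (1.6060/π) × 24.00 = 12.27 h.

12.27 h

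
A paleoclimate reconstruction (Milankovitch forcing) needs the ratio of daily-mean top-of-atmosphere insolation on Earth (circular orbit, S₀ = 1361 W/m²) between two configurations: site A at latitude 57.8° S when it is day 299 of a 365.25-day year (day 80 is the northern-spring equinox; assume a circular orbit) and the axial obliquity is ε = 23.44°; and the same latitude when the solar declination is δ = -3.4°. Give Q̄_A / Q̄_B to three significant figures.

Q̄_A / Q̄_B ≈ 1.41

— Configuration A (φ=-57.8°):
Solar longitude: λ_s = 360° × (299 − 80)/365.25 = 215.852°.
sin δ = sin 23.44° × sin 215.852° = -0.23298, so δ = -13.473°.
cos H₀ = −tan(-57.8°) tan(-13.473°) = -0.3804, H₀ = 1.9611 rad.
Bracket: H₀ sin φ sin δ + cos φ cos δ sin H₀ = 1.9611×-0.84619×-0.23298 + 0.53288×0.97248×0.92481 = 0.386622 + 0.479251 = 0.865873.
Q̄ = (S₀/π) × [bracket] = (1361/π) × 0.865873 = 375.11 W/m².
— Configuration B (φ=-57.8°):
cos H₀ = −tan(-57.8°) tan(-3.400°) = -0.0943, H₀ = 1.6653 rad.
Bracket: H₀ sin φ sin δ + cos φ cos δ sin H₀ = 1.6653×-0.84619×-0.05931 + 0.53288×0.99824×0.99554 = 0.083577 + 0.529570 = 0.613147.
Q̄ = (S₀/π) × [bracket] = (1361/π) × 0.613147 = 265.63 W/m².
Ratio Q̄_A / Q̄_B = 375.11 / 265.63 = 1.412.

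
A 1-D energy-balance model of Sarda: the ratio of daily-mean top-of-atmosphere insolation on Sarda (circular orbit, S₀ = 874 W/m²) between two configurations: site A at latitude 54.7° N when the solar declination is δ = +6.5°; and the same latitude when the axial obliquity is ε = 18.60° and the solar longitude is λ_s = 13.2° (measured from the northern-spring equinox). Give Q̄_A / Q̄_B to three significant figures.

— Configuration A (φ=+54.7°):
cos H₀ = −tan(+54.7°) tan(+6.500°) = -0.1609, H₀ = 1.7324 rad.
Bracket: H₀ sin φ sin δ + cos φ cos δ sin H₀ = 1.7324×0.81614×0.11320 + 0.57786×0.99357×0.98697 = 0.160051 + 0.566663 = 0.726714.
Q̄ = (S₀/π) × [bracket] = (874/π) × 0.726714 = 202.17 W/m².
— Configuration B (φ=+54.7°):
Solar declination: sin δ = sin ε · sin λ_s = sin 18.60° × sin 13.2° = 0.07283, so δ = +4.177°.
cos H₀ = −tan(+54.7°) tan(+4.177°) = -0.1031, H₀ = 1.6741 rad.
Bracket: H₀ sin φ sin δ + cos φ cos δ sin H₀ = 1.6741×0.81614×0.07283 + 0.57786×0.99734×0.99467 = 0.099508 + 0.573251 = 0.672759.
Q̄ = (S₀/π) × [bracket] = (874/π) × 0.672759 = 187.16 W/m².
Ratio Q̄_A / Q̄_B = 202.17 / 187.16 = 1.080.

Q̄_A / Q̄_B ≈ 1.08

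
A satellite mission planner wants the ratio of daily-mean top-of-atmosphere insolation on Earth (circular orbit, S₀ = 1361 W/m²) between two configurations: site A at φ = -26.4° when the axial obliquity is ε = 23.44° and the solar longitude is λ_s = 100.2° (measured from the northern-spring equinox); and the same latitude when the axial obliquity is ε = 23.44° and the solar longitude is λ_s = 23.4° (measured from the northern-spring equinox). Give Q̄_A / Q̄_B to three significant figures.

Q̄_A / Q̄_B ≈ 0.733

— Configuration A (φ=-26.4°):
Solar declination: sin δ = sin ε · sin λ_s = sin 23.44° × sin 100.2° = 0.39150, so δ = +23.048°.
cos H₀ = −tan(-26.4°) tan(+23.048°) = 0.2112, H₀ = 1.3580 rad.
Bracket: H₀ sin φ sin δ + cos φ cos δ sin H₀ = 1.3580×-0.44464×0.39150 + 0.89571×0.92018×0.97744 = -0.236396 + 0.805620 = 0.569224.
Q̄ = (S₀/π) × [bracket] = (1361/π) × 0.569224 = 246.60 W/m².
— Configuration B (φ=-26.4°):
Solar declination: sin δ = sin ε · sin λ_s = sin 23.44° × sin 23.4° = 0.15798, so δ = +9.090°.
cos H₀ = −tan(-26.4°) tan(+9.090°) = 0.0794, H₀ = 1.4913 rad.
Bracket: H₀ sin φ sin δ + cos φ cos δ sin H₀ = 1.4913×-0.44464×0.15798 + 0.89571×0.98744×0.99684 = -0.104755 + 0.881665 = 0.776910.
Q̄ = (S₀/π) × [bracket] = (1361/π) × 0.776910 = 336.57 W/m².
Ratio Q̄_A / Q̄_B = 246.60 / 336.57 = 0.7327.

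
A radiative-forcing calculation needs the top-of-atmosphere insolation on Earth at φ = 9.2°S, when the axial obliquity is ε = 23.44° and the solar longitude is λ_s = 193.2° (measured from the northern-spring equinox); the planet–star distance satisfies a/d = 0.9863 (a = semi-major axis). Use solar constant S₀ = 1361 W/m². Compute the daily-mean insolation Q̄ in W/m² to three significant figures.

Solar declination: sin δ = sin ε · sin λ_s = sin 23.44° × sin 193.2° = -0.09084, so δ = -5.212°.
cos H₀ = −tan(-9.2°) tan(-5.212°) = -0.0148, H₀ = 1.5856 rad.
Bracket: H₀ sin φ sin δ + cos φ cos δ sin H₀ = 1.5856×-0.15988×-0.09084 + 0.98714×0.99587×0.99989 = 0.023028 + 0.982955 = 1.005983.
Inverse-square distance factor (a/d)² = 0.9863² = 0.972788.
Q̄ = (S₀/π) × 0.972788 × [bracket] = (1361/π) × 0.972788 × 1.005983 = 424.0 W/m².

Q̄ ≈ 424 W/m²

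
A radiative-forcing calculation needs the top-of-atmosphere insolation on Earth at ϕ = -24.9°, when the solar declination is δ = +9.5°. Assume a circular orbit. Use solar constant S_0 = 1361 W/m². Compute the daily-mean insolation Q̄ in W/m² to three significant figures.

Q̄ ≈ 341 W/m²

cos h₀ = −tan(-24.9°) tan(+9.500°) = 0.0777, h₀ = 1.4930 rad.
Bracket: h₀ sin ϕ sin δ + cos ϕ cos δ sin h₀ = 1.4930×-0.42104×0.16505 + 0.90704×0.98629×0.99698 = -0.103753 + 0.891903 = 0.788150.
Q̄ = (S_0/π) × [bracket] = (1361/π) × 0.788150 = 341.4 W/m².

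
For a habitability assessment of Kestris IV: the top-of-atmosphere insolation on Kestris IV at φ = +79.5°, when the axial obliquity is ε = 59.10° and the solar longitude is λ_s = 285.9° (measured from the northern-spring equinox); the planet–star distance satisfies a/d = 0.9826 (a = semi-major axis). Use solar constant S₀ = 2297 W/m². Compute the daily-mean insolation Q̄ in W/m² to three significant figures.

Q̄ ≈ 0.00 W/m²

Solar declination: sin δ = sin ε · sin λ_s = sin 59.10° × sin 285.9° = -0.82524, so δ = -55.612°.
cos H₀ = −tan(+79.5°) tan(-55.612°) = 7.8836 ≥ 1 ⇒ polar night, H₀ = 0 and Q̄ = 0.
Inverse-square distance factor (a/d)² = 0.9826² = 0.965503.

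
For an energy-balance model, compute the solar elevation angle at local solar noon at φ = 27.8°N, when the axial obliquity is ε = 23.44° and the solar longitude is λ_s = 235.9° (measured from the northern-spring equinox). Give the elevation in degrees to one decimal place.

43.0°

Solar declination: sin δ = sin ε · sin λ_s = sin 23.44° × sin 235.9° = -0.32939, so δ = -19.232°.
At local noon the hour angle is zero, so the zenith angle equals |φ − δ| = |+27.8° − (-19.232°)| = 47.032°.
Elevation = 90° − 47.032° = 43.0°.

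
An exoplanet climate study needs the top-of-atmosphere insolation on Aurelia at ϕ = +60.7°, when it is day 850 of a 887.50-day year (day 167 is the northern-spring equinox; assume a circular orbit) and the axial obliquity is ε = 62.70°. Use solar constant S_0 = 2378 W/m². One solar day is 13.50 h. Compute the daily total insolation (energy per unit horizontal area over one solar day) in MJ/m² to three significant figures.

Solar longitude: L_s = 360° × (850 − 167)/887.50 = 277.048°.
sin δ = sin 62.70° × sin 277.048° = -0.88190, so δ = -61.873°.
cos h₀ = −tan(+60.7°) tan(-61.873°) = 3.3335 ≥ 1 ⇒ polar night, h₀ = 0 and Q̄ = 0.
Daily total = Q̄ × 13.50 h × 3600 s/h = 0.00 MJ/m².

0.00 MJ/m²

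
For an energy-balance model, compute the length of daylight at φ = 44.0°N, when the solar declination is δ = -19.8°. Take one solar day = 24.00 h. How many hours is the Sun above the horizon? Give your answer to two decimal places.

cos H₀ = −tan φ · tan δ = −tan(+44.0°) × tan(-19.800°) = 0.3477, so H₀ = 1.2157 rad = 69.66°.
Daylight = 2H₀/(2π) × 24.00 h = (1.2157/π) × 24.00 = 9.29 h.

9.29 h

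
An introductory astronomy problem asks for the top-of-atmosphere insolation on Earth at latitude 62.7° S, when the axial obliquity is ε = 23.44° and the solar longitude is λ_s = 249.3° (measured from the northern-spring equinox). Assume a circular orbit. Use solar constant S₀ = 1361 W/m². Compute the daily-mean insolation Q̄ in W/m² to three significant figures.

Solar declination: sin δ = sin ε · sin λ_s = sin 23.44° × sin 249.3° = -0.37211, so δ = -21.846°.
cos H₀ = −tan(-62.7°) tan(-21.846°) = -0.7767, H₀ = 2.4602 rad.
Bracket: H₀ sin φ sin δ + cos φ cos δ sin H₀ = 2.4602×-0.88862×-0.37211 + 0.45865×0.92819×0.62984 = 0.813501 + 0.268132 = 1.081633.
Q̄ = (S₀/π) × [bracket] = (1361/π) × 1.081633 = 468.6 W/m².

Q̄ ≈ 469 W/m²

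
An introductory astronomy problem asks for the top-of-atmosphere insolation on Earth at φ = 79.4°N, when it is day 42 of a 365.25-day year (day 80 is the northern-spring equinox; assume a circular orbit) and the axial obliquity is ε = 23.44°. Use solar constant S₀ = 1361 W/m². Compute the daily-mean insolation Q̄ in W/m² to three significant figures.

Solar longitude: λ_s = 360° × (42 − 80)/365.25 = -37.454°, i.e. -37.454° + 360° = 322.546°.
sin δ = sin 23.44° × sin 322.546° = -0.24190, so δ = -13.999°.
cos H₀ = −tan(+79.4°) tan(-13.999°) = 1.3322 ≥ 1 ⇒ polar night, H₀ = 0 and Q̄ = 0.

Q̄ ≈ 0.00 W/m²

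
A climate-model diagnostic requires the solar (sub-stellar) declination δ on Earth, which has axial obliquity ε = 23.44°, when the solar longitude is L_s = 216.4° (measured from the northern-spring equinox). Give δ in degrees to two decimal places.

sin δ = sin ε · sin L_s = sin 23.44° × sin 216.4° = -0.236055.
δ = arcsin(-0.236055) = -13.65°.

δ = -13.65°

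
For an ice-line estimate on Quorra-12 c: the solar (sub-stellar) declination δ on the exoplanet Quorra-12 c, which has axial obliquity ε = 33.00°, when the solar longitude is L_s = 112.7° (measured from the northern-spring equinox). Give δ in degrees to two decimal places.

δ = +30.16°

sin δ = sin ε · sin L_s = sin 33.00° × sin 112.7° = 0.502450.
δ = arcsin(0.502450) = +30.16°.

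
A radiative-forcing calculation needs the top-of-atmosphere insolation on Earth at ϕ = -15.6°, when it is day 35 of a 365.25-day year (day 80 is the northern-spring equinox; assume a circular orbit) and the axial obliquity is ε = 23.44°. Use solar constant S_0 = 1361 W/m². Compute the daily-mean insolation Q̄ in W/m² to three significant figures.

Q̄ ≈ 453 W/m²

Solar longitude: L_s = 360° × (35 − 80)/365.25 = -44.353°, i.e. -44.353° + 360° = 315.647°.
sin δ = sin 23.44° × sin 315.647° = -0.27809, so δ = -16.146°.
cos h₀ = −tan(-15.6°) tan(-16.146°) = -0.0808, h₀ = 1.6517 rad.
Bracket: h₀ sin ϕ sin δ + cos ϕ cos δ sin h₀ = 1.6517×-0.26892×-0.27809 + 0.96316×0.96056×0.99673 = 0.123521 + 0.922148 = 1.045669.
Q̄ = (S_0/π) × [bracket] = (1361/π) × 1.045669 = 453.0 W/m².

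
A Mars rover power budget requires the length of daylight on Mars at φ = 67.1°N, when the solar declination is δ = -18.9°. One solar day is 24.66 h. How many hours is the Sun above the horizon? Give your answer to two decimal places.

4.91 h

cos H₀ = −tan φ · tan δ = −tan(+67.1°) × tan(-18.900°) = 0.8105, so H₀ = 0.6258 rad = 35.85°.
Daylight = 2H₀/(2π) × 24.66 h = (0.6258/π) × 24.66 = 4.91 h.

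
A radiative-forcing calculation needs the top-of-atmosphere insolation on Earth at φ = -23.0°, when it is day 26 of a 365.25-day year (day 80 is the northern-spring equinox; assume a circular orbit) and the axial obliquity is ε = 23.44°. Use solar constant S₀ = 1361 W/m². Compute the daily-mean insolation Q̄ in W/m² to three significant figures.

Q̄ ≈ 467 W/m²

Solar longitude: λ_s = 360° × (26 − 80)/365.25 = -53.224°, i.e. -53.224° + 360° = 306.776°.
sin δ = sin 23.44° × sin 306.776° = -0.31862, so δ = -18.580°.
cos H₀ = −tan(-23.0°) tan(-18.580°) = -0.1427, H₀ = 1.7140 rad.
Bracket: H₀ sin φ sin δ + cos φ cos δ sin H₀ = 1.7140×-0.39073×-0.31862 + 0.92050×0.94788×0.98977 = 0.213383 + 0.863598 = 1.076981.
Q̄ = (S₀/π) × [bracket] = (1361/π) × 1.076981 = 466.6 W/m².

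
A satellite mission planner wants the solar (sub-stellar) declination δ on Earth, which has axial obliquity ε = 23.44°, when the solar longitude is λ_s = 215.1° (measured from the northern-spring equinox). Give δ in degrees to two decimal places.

sin δ = sin ε · sin λ_s = sin 23.44° × sin 215.1° = -0.228730.
δ = arcsin(-0.228730) = -13.22°.

δ = -13.22°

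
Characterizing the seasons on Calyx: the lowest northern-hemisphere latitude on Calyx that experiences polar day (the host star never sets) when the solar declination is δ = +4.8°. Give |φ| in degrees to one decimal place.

|φ| = 85.2°

Polar day requires cos H₀ = −tan φ tan δ ≤ −1, i.e. tan φ tan δ ≥ 1.
The boundary is |tan φ| · |tan δ| = 1, so |φ| = 90° − |δ| = 90° − 4.8° = 85.2° in the northern hemisphere.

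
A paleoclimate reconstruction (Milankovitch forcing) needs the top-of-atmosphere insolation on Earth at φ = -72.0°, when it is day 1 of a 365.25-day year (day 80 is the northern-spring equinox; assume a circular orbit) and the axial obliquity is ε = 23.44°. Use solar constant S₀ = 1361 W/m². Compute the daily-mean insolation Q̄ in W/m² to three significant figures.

Solar longitude: λ_s = 360° × (1 − 80)/365.25 = -77.864°, i.e. -77.864° + 360° = 282.136°.
sin δ = sin 23.44° × sin 282.136° = -0.38890, so δ = -22.886°.
cos H₀ = −tan(-72.0°) tan(-22.886°) = -1.2992 ≤ −1 ⇒ polar day, H₀ = π.
Bracket: H₀ sin φ sin δ + cos φ cos δ sin H₀ = 3.1416×-0.95106×-0.38890 + 0.30902×0.92128×0.00000 = 1.161975 + 0.000000 = 1.161975.
Q̄ = (S₀/π) × [bracket] = (1361/π) × 1.161975 = 503.4 W/m².

Q̄ ≈ 503 W/m²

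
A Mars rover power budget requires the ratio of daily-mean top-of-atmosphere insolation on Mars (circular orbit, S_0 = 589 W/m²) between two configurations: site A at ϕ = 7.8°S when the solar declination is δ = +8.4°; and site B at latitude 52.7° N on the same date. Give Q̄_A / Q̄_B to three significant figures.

— Configuration A (ϕ=-7.8°):
cos h₀ = −tan(-7.8°) tan(+8.400°) = 0.0202, h₀ = 1.5506 rad.
Bracket: h₀ sin ϕ sin δ + cos ϕ cos δ sin h₀ = 1.5506×-0.13572×0.14608 + 0.99075×0.98927×0.99980 = -0.030742 + 0.979923 = 0.949181.
Q̄ = (S_0/π) × [bracket] = (589/π) × 0.949181 = 177.96 W/m².
— Configuration B (ϕ=+52.7°):
cos h₀ = −tan(+52.7°) tan(+8.400°) = -0.1938, h₀ = 1.7659 rad.
Bracket: h₀ sin ϕ sin δ + cos ϕ cos δ sin h₀ = 1.7659×0.79547×0.14608 + 0.60599×0.98927×0.98103 = 0.205202 + 0.588115 = 0.793317.
Q̄ = (S_0/π) × [bracket] = (589/π) × 0.793317 = 148.73 W/m².
Ratio Q̄_A / Q̄_B = 177.96 / 148.73 = 1.197.

Q̄_A / Q̄_B ≈ 1.20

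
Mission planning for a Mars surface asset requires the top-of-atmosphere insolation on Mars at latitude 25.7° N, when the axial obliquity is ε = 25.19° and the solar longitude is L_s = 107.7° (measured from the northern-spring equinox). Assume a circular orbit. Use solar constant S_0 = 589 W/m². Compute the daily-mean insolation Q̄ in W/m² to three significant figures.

Q̄ ≈ 210 W/m²

Solar declination: sin δ = sin ε · sin L_s = sin 25.19° × sin 107.7° = 0.40547, so δ = +23.921°.
cos h₀ = −tan(+25.7°) tan(+23.921°) = -0.2135, h₀ = 1.7859 rad.
Bracket: h₀ sin ϕ sin δ + cos ϕ cos δ sin h₀ = 1.7859×0.43366×0.40547 + 0.90108×0.91411×0.97695 = 0.314026 + 0.804700 = 1.118726.
Q̄ = (S_0/π) × [bracket] = (589/π) × 1.118726 = 209.7 W/m².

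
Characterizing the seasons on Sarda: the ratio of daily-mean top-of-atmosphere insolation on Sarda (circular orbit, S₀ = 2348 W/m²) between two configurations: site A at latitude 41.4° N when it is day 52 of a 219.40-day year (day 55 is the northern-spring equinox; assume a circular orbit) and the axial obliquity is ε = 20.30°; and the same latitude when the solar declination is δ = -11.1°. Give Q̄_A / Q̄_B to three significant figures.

— Configuration A (φ=+41.4°):
Solar longitude: λ_s = 360° × (52 − 55)/219.40 = -4.923°, i.e. -4.923° + 360° = 355.077°.
sin δ = sin 20.30° × sin 355.077° = -0.02977, so δ = -1.706°.
cos H₀ = −tan(+41.4°) tan(-1.706°) = 0.0263, H₀ = 1.5445 rad.
Bracket: H₀ sin φ sin δ + cos φ cos δ sin H₀ = 1.5445×0.66131×-0.02977 + 0.75011×0.99956×0.99966 = -0.030407 + 0.749525 = 0.719118.
Q̄ = (S₀/π) × [bracket] = (2348/π) × 0.719118 = 537.46 W/m².
— Configuration B (φ=+41.4°):
cos H₀ = −tan(+41.4°) tan(-11.100°) = 0.1730, H₀ = 1.3970 rad.
Bracket: H₀ sin φ sin δ + cos φ cos δ sin H₀ = 1.3970×0.66131×-0.19252 + 0.75011×0.98129×0.98493 = -0.177860 + 0.724983 = 0.547123.
Q̄ = (S₀/π) × [bracket] = (2348/π) × 0.547123 = 408.92 W/m².
Ratio Q̄_A / Q̄_B = 537.46 / 408.92 = 1.314.

Q̄_A / Q̄_B ≈ 1.31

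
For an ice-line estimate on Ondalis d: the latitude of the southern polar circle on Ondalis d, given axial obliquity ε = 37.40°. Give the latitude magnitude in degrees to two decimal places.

52.60°

The polar circle is the lowest latitude that experiences at least one full rotation of continuous darkness at the northern-summer solstice; it lies at |φ| = 90° − ε = 90° − 37.40° = 52.60°.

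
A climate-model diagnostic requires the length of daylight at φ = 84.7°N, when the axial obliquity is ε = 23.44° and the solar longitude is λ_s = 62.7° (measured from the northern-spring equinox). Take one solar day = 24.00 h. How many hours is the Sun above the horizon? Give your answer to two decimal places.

Solar declination: sin δ = sin ε · sin λ_s = sin 23.44° × sin 62.7° = 0.35348, so δ = +20.700°.
Sunrise equation: cos H₀ = −tan φ · tan δ = -4.0734 ≤ −1, so the Sun never sets (polar day) and H₀ = π.
Daylight = 2H₀/(2π) × 24.00 h = (3.1416/π) × 24.00 = 24.00 h.

24.00 h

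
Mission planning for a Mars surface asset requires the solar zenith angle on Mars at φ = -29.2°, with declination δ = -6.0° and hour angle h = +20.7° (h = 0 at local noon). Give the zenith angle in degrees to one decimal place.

cos θ_z = sin φ sin δ + cos φ cos δ cos h = 0.050995 + 0.812096 = 0.863091.
θ_z = arccos(0.863091) = 30.3°.

θ_z = 30.3°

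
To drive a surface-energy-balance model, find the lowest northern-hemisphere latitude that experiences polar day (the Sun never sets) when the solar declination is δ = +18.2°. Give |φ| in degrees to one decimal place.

Polar day requires cos H₀ = −tan φ tan δ ≤ −1, i.e. tan φ tan δ ≥ 1.
The boundary is |tan φ| · |tan δ| = 1, so |φ| = 90° − |δ| = 90° − 18.2° = 71.8° in the northern hemisphere.

|φ| = 71.8°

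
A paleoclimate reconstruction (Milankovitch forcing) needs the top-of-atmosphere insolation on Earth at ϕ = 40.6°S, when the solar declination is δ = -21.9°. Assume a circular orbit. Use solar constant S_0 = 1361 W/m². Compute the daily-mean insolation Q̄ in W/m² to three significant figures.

Q̄ ≈ 489 W/m²

cos h₀ = −tan(-40.6°) tan(-21.900°) = -0.3446, h₀ = 1.9226 rad.
Bracket: h₀ sin ϕ sin δ + cos ϕ cos δ sin h₀ = 1.9226×-0.65077×-0.37299 + 0.75927×0.92784×0.93877 = 0.466674 + 0.661346 = 1.128020.
Q̄ = (S_0/π) × [bracket] = (1361/π) × 1.128020 = 488.7 W/m².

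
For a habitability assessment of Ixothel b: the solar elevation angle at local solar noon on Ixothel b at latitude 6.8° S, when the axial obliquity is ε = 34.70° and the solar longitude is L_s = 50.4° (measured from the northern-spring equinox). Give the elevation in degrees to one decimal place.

57.2°

Solar declination: sin δ = sin ε · sin L_s = sin 34.70° × sin 50.4° = 0.43864, so δ = +26.017°.
At local noon the hour angle is zero, so the zenith angle equals |ϕ − δ| = |-6.8° − (+26.017°)| = 32.817°.
Elevation = 90° − 32.817° = 57.2°.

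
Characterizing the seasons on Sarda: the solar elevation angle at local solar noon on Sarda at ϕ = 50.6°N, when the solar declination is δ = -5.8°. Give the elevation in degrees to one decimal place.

33.6°

At local noon the hour angle is zero, so the zenith angle equals |ϕ − δ| = |+50.6° − (-5.800°)| = 56.400°.
Elevation = 90° − 56.400° = 33.6°.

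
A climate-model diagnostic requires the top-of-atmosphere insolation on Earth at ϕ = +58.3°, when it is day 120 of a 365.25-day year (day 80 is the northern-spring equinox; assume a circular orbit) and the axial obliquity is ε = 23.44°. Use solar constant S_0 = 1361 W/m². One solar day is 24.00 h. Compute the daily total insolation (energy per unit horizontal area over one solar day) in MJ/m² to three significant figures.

33.4 MJ/m²

Solar longitude: L_s = 360° × (120 − 80)/365.25 = 39.425°.
sin δ = sin 23.44° × sin 39.425° = 0.25262, so δ = +14.633°.
cos h₀ = −tan(+58.3°) tan(+14.633°) = -0.4227, h₀ = 2.0073 rad.
Bracket: h₀ sin ϕ sin δ + cos ϕ cos δ sin h₀ = 2.0073×0.85081×0.25262 + 0.52547×0.96756×0.90625 = 0.431432 + 0.460759 = 0.892191.
Q̄ = (S_0/π) × [bracket] = (1361/π) × 0.892191 = 386.51 W/m².
Daily total = Q̄ × 24.00 h × 3600 s/h = 386.51 × 24.00 × 3600 / 10⁶ = 33.39 MJ/m².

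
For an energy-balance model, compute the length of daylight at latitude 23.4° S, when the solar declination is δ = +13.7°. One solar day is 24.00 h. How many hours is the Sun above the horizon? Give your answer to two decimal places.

11.19 h

cos H₀ = −tan φ · tan δ = −tan(-23.4°) × tan(+13.700°) = 0.1055, so H₀ = 1.4651 rad = 83.94°.
Daylight = 2H₀/(2π) × 24.00 h = (1.4651/π) × 24.00 = 11.19 h.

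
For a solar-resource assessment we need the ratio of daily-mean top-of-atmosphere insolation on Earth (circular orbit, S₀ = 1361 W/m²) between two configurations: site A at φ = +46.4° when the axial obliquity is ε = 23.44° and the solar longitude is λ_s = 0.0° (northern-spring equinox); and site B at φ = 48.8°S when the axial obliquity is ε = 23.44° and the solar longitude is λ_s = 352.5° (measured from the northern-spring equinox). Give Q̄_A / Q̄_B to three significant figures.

— Configuration A (φ=+46.4°):
Solar declination: sin δ = sin ε · sin λ_s = sin 23.44° × sin 0.0° = 0.00000, so δ = +0.000°.
cos H₀ = −tan(+46.4°) tan(+0.000°) = -0.0000, H₀ = 1.5708 rad.
Bracket: H₀ sin φ sin δ + cos φ cos δ sin H₀ = 1.5708×0.72417×0.00000 + 0.68962×1.00000×1.00000 = 0.000000 + 0.689620 = 0.689620.
Q̄ = (S₀/π) × [bracket] = (1361/π) × 0.689620 = 298.76 W/m².
— Configuration B (φ=-48.8°):
Solar declination: sin δ = sin ε · sin λ_s = sin 23.44° × sin 352.5° = -0.05192, so δ = -2.976°.
cos H₀ = −tan(-48.8°) tan(-2.976°) = -0.0594, H₀ = 1.6302 rad.
Bracket: H₀ sin φ sin δ + cos φ cos δ sin H₀ = 1.6302×-0.75241×-0.05192 + 0.65869×0.99865×0.99823 = 0.063684 + 0.656636 = 0.720320.
Q̄ = (S₀/π) × [bracket] = (1361/π) × 0.720320 = 312.06 W/m².
Ratio Q̄_A / Q̄_B = 298.76 / 312.06 = 0.9574.

Q̄_A / Q̄_B ≈ 0.957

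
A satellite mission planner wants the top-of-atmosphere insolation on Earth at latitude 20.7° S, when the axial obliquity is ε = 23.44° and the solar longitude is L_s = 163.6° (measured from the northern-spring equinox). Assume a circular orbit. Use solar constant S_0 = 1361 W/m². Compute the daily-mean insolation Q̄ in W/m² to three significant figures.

Solar declination: sin δ = sin ε · sin L_s = sin 23.44° × sin 163.6° = 0.11231, so δ = +6.449°.
cos h₀ = −tan(-20.7°) tan(+6.449°) = 0.0427, h₀ = 1.5281 rad.
Bracket: h₀ sin ϕ sin δ + cos ϕ cos δ sin h₀ = 1.5281×-0.35347×0.11231 + 0.93544×0.99367×0.99909 = -0.060663 + 0.928673 = 0.868010.
Q̄ = (S_0/π) × [bracket] = (1361/π) × 0.868010 = 376.0 W/m².

Q̄ ≈ 376 W/m²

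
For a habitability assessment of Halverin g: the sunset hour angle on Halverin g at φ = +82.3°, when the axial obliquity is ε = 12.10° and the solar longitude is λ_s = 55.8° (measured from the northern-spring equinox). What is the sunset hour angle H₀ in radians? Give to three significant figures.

H₀ = 3.14 rad

Solar declination: sin δ = sin ε · sin λ_s = sin 12.10° × sin 55.8° = 0.17337, so δ = +9.984°.
Sunrise equation: cos H₀ = −tan φ · tan δ = -1.3020 ≤ −1, so the host star never sets (polar day) and H₀ = π.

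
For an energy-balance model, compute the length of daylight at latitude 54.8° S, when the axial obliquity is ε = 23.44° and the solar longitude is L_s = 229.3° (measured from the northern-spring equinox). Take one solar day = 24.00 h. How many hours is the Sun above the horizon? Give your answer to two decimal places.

Solar declination: sin δ = sin ε · sin L_s = sin 23.44° × sin 229.3° = -0.30158, so δ = -17.552°.
cos h₀ = −tan ϕ · tan δ = −tan(-54.8°) × tan(-17.552°) = -0.4484, so h₀ = 2.0358 rad = 116.64°.
Daylight = 2h₀/(2π) × 24.00 h = (2.0358/π) × 24.00 = 15.55 h.

15.55 h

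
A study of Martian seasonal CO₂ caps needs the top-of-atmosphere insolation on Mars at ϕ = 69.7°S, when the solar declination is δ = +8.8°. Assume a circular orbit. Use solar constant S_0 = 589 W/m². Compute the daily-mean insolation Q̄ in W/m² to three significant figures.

cos h₀ = −tan(-69.7°) tan(+8.800°) = 0.4185, h₀ = 1.1390 rad.
Bracket: h₀ sin ϕ sin δ + cos ϕ cos δ sin h₀ = 1.1390×-0.93789×0.15299 + 0.34694×0.98823×0.90822 = -0.163433 + 0.311389 = 0.147956.
Q̄ = (S_0/π) × [bracket] = (589/π) × 0.147956 = 27.74 W/m².

Q̄ ≈ 27.7 W/m²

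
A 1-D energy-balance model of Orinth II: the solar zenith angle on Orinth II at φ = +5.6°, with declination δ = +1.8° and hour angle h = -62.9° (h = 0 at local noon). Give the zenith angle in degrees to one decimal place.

θ_z = 62.9°

cos θ_z = sin φ sin δ + cos φ cos δ cos h = 0.003065 + 0.453147 = 0.456212.
θ_z = arccos(0.456212) = 62.9°.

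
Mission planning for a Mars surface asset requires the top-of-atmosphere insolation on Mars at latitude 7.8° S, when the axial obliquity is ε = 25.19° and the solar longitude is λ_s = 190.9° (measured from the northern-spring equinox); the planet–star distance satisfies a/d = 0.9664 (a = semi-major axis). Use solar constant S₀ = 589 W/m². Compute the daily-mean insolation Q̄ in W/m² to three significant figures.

Q̄ ≈ 176 W/m²

Solar declination: sin δ = sin ε · sin λ_s = sin 25.19° × sin 190.9° = -0.08048, so δ = -4.616°.
cos H₀ = −tan(-7.8°) tan(-4.616°) = -0.0111, H₀ = 1.5819 rad.
Bracket: H₀ sin φ sin δ + cos φ cos δ sin H₀ = 1.5819×-0.13572×-0.08048 + 0.99075×0.99676×0.99994 = 0.017279 + 0.987481 = 1.004760.
Inverse-square distance factor (a/d)² = 0.9664² = 0.933929.
Q̄ = (S₀/π) × 0.933929 × [bracket] = (589/π) × 0.933929 × 1.004760 = 175.9 W/m².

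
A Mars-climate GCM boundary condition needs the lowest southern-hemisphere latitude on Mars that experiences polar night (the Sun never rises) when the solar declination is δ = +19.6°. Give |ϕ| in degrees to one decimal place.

Polar night requires cos h₀ = −tan ϕ tan δ ≥ 1, i.e. tan ϕ tan δ ≤ −1.
The boundary is |tan ϕ| · |tan δ| = 1, so |ϕ| = 90° − |δ| = 90° − 19.6° = 70.4° in the southern hemisphere.

|ϕ| = 70.4°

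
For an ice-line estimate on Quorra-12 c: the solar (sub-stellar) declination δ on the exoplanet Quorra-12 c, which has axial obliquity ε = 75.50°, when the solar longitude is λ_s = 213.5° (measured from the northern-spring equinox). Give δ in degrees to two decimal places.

sin δ = sin ε · sin λ_s = sin 75.50° × sin 213.5° = -0.534356.
δ = arcsin(-0.534356) = -32.30°.

δ = -32.30°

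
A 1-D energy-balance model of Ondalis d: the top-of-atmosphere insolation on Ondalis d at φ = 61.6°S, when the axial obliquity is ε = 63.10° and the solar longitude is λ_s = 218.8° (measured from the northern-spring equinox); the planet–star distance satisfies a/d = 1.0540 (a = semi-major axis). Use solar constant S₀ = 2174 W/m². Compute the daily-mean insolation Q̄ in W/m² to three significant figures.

Q̄ ≈ 1.19e+03 W/m²

Solar declination: sin δ = sin ε · sin λ_s = sin 63.10° × sin 218.8° = -0.55880, so δ = -33.973°.
cos H₀ = −tan(-61.6°) tan(-33.973°) = -1.2462 ≤ −1 ⇒ polar day, H₀ = π.
Bracket: H₀ sin φ sin δ + cos φ cos δ sin H₀ = 3.1416×-0.87965×-0.55880 + 0.47562×0.82930×0.00000 = 1.544249 + 0.000000 = 1.544249.
Inverse-square distance factor (a/d)² = 1.0540² = 1.110916.
Q̄ = (S₀/π) × 1.110916 × [bracket] = (2174/π) × 1.110916 × 1.544249 = 1187 W/m².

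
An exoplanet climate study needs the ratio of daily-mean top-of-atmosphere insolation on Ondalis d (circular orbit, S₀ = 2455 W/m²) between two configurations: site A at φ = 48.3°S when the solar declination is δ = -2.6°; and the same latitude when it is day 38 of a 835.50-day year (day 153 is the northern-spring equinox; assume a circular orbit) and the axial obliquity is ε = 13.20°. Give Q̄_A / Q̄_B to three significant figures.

— Configuration A (φ=-48.3°):
cos H₀ = −tan(-48.3°) tan(-2.600°) = -0.0510, H₀ = 1.6218 rad.
Bracket: H₀ sin φ sin δ + cos φ cos δ sin H₀ = 1.6218×-0.74664×-0.04536 + 0.66523×0.99897×0.99870 = 0.054926 + 0.663681 = 0.718607.
Q̄ = (S₀/π) × [bracket] = (2455/π) × 0.718607 = 561.56 W/m².
— Configuration B (φ=-48.3°):
Solar longitude: λ_s = 360° × (38 − 153)/835.50 = -49.551°, i.e. -49.551° + 360° = 310.449°.
sin δ = sin 13.20° × sin 310.449° = -0.17377, so δ = -10.007°.
cos H₀ = −tan(-48.3°) tan(-10.007°) = -0.1981, H₀ = 1.7702 rad.
Bracket: H₀ sin φ sin δ + cos φ cos δ sin H₀ = 1.7702×-0.74664×-0.17377 + 0.66523×0.98479×0.98019 = 0.229672 + 0.642134 = 0.871806.
Q̄ = (S₀/π) × [bracket] = (2455/π) × 0.871806 = 681.27 W/m².
Ratio Q̄_A / Q̄_B = 561.56 / 681.27 = 0.8243.

Q̄_A / Q̄_B ≈ 0.824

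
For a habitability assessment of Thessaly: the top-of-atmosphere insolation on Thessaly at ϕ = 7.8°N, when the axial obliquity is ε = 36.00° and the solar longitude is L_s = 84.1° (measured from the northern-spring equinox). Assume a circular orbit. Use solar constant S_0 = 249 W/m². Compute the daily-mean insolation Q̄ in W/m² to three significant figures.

Solar declination: sin δ = sin ε · sin L_s = sin 36.00° × sin 84.1° = 0.58467, so δ = +35.780°.
cos h₀ = −tan(+7.8°) tan(+35.780°) = -0.0987, h₀ = 1.6697 rad.
Bracket: h₀ sin ϕ sin δ + cos ϕ cos δ sin h₀ = 1.6697×0.13572×0.58467 + 0.99075×0.81127×0.99512 = 0.132493 + 0.799843 = 0.932336.
Q̄ = (S_0/π) × [bracket] = (249/π) × 0.932336 = 73.90 W/m².

Q̄ ≈ 73.9 W/m²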